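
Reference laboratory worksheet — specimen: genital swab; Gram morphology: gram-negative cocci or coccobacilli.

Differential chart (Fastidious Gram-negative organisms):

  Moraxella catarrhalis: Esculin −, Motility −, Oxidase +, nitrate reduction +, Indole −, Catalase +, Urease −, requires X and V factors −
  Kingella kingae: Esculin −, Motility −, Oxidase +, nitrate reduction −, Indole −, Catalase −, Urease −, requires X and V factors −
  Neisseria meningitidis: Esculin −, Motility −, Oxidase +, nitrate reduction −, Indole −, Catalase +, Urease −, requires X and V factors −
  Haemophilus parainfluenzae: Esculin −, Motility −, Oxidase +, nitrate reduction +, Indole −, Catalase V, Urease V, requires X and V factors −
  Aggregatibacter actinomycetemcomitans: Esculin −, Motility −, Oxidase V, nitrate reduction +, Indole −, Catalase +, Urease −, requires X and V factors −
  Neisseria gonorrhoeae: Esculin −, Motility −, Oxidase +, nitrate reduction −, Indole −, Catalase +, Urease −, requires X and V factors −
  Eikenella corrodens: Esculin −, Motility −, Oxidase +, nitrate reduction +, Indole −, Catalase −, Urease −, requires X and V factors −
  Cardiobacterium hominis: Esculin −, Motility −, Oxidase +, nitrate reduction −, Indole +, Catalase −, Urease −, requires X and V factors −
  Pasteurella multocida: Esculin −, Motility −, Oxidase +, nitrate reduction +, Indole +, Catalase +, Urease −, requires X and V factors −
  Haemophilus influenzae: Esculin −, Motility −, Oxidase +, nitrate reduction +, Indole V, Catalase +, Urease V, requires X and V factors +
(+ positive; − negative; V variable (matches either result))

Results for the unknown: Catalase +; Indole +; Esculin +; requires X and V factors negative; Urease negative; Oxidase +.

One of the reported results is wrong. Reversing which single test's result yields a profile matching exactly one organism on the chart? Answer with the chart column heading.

Esculin

As reported, no row in the chart matches all 6 reactions.
Reversing Catalase → still no organism matches.
Reversing requires X and V factors → still no organism matches.
Reversing Esculin (to −) → unique match: Pasteurella multocida.
Reversing Urease → still no organism matches.
Reversing Indole → still no organism matches.
Reversing Oxidase → still no organism matches.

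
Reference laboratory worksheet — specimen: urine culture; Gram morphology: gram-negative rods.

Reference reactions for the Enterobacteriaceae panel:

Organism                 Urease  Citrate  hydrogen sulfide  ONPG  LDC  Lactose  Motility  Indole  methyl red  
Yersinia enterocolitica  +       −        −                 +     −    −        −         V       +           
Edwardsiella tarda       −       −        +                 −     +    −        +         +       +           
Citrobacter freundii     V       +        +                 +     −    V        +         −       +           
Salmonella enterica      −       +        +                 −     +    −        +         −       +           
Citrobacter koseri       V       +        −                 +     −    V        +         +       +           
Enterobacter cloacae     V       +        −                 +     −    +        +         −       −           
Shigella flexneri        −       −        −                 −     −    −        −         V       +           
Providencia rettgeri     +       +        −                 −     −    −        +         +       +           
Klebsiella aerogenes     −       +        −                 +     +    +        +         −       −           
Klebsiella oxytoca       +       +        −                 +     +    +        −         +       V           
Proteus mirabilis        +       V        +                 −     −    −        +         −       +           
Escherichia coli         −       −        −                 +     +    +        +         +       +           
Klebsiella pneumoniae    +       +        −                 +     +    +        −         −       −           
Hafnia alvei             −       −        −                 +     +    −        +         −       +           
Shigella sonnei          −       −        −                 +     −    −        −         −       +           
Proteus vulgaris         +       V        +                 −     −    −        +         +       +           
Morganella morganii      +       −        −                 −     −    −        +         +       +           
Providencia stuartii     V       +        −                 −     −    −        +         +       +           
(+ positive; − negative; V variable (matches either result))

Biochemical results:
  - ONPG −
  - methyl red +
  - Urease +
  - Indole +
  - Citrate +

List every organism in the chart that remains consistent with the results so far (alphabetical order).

Citrate +: excludes 7 organisms — 11 left.
Indole +: excludes 6 organisms — 5 left.
methyl red +: all 5 remaining candidates are consistent.
Urease +: all 5 remaining candidates are consistent.
ONPG −: excludes Citrobacter koseri, Klebsiella oxytoca — 3 left.

Proteus vulgaris, Providencia rettgeri, Providencia stuartii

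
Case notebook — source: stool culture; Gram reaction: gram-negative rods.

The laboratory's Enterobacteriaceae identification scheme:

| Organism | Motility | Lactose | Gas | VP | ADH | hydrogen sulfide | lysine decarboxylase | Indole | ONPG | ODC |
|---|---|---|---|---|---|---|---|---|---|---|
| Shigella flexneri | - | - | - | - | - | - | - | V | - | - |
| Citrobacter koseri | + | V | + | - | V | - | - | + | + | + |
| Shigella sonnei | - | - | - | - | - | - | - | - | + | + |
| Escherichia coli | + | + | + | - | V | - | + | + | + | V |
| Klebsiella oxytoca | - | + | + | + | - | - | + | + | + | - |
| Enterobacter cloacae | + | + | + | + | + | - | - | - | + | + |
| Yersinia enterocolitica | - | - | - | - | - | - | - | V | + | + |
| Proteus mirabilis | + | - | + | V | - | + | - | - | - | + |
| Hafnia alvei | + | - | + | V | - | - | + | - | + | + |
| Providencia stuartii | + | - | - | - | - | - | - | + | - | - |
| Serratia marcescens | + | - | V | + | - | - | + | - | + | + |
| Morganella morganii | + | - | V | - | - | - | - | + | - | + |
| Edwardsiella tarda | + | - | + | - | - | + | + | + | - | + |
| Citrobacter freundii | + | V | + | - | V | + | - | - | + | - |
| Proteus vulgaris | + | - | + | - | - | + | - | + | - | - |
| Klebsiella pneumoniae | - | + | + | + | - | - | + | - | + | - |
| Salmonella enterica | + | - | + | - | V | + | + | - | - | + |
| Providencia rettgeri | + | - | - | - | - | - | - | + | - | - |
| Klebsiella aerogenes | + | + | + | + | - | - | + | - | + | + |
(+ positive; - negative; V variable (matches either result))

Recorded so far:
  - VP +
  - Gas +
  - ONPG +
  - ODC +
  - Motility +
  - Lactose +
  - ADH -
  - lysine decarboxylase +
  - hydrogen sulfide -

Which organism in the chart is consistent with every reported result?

Klebsiella aerogenes

Lactose +: excludes 12 organisms — 7 left.
Gas +: all 7 remaining candidates are consistent.
ADH -: excludes Enterobacter cloacae — 6 left.
lysine decarboxylase +: excludes Citrobacter koseri, Citrobacter freundii — 4 left.
Motility +: excludes Klebsiella oxytoca, Klebsiella pneumoniae — 2 left.
ONPG +: all 2 remaining candidates are consistent.
ODC +: all 2 remaining candidates are consistent.
hydrogen sulfide -: all 2 remaining candidates are consistent.
VP +: excludes Escherichia coli — 1 left.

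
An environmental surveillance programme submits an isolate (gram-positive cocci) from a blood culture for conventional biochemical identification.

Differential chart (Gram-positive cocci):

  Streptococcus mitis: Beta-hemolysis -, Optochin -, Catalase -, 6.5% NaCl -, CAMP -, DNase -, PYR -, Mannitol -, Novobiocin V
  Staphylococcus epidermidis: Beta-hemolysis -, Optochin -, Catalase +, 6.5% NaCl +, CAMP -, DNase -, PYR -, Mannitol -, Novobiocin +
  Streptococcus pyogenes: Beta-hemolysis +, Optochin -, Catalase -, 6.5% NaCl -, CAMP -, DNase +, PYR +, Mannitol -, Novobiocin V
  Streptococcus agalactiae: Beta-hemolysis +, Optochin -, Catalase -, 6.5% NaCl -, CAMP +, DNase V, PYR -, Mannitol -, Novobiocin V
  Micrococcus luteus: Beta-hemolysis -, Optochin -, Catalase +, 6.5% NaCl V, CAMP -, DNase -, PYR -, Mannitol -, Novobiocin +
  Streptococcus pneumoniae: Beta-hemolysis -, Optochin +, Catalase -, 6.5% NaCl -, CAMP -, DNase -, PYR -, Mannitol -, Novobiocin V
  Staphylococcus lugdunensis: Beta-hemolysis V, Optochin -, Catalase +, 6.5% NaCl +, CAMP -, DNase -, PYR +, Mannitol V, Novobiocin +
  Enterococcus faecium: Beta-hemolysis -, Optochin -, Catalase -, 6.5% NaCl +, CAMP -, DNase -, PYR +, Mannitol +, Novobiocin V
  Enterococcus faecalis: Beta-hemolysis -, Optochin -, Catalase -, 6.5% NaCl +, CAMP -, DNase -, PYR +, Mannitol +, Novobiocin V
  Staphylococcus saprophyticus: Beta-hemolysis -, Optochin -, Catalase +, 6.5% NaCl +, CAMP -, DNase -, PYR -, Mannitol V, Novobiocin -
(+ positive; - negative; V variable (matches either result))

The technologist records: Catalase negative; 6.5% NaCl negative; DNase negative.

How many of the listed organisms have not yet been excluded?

3

DNase -: excludes Streptococcus pyogenes — 9 left.
6.5% NaCl -: excludes 5 organisms — 4 left.
Catalase -: excludes Micrococcus luteus — 3 left.
Still consistent: Streptococcus agalactiae, Streptococcus mitis, Streptococcus pneumoniae.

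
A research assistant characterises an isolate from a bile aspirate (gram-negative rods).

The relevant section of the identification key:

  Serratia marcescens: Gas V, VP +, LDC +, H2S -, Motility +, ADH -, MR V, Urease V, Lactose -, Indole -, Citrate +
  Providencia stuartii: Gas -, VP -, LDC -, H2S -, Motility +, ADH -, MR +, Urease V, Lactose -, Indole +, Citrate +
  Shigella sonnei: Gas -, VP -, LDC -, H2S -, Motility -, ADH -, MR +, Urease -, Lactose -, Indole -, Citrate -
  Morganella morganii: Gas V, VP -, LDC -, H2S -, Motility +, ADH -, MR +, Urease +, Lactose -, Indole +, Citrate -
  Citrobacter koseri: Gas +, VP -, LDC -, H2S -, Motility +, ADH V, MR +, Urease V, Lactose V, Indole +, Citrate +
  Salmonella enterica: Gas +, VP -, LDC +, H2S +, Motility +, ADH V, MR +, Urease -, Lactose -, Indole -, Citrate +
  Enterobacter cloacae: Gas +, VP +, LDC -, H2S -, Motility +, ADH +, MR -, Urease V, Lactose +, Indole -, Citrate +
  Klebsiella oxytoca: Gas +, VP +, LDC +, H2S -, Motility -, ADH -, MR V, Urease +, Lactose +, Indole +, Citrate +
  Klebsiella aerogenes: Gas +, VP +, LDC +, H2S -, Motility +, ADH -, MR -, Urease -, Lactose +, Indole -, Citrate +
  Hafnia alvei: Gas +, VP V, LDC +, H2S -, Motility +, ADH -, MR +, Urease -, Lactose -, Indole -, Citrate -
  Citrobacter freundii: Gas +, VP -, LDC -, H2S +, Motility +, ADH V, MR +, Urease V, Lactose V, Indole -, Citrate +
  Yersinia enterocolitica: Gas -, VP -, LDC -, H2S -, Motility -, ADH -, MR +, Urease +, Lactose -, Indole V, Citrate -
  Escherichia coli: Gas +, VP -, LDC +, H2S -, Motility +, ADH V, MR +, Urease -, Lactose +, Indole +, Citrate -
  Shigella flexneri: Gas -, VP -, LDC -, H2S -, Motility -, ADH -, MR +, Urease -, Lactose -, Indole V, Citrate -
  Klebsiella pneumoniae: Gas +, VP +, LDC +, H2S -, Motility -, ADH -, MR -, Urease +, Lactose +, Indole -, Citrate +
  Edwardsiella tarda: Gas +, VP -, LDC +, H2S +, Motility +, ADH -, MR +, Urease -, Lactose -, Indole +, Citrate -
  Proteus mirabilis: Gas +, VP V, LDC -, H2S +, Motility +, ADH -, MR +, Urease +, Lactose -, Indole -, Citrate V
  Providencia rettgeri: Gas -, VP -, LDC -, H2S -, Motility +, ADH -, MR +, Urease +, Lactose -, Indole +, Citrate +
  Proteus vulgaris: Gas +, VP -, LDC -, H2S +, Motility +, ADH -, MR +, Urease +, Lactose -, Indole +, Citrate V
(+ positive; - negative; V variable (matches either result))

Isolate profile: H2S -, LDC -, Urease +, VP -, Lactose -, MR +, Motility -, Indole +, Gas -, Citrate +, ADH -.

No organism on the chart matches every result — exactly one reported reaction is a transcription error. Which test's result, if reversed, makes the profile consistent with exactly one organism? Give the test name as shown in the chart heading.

As reported, no row in the chart matches all 11 reactions.
Reversing LDC → still no organism matches.
Reversing Motility → 2 organisms match (not unique).
Reversing Citrate (to -) → unique match: Yersinia enterocolitica.
Reversing MR → still no organism matches.
Reversing ADH → still no organism matches.
Reversing Indole → still no organism matches.
Reversing Lactose → still no organism matches.
Reversing Gas → still no organism matches.
Reversing VP → still no organism matches.
Reversing H2S → still no organism matches.
Reversing Urease → still no organism matches.

Citrate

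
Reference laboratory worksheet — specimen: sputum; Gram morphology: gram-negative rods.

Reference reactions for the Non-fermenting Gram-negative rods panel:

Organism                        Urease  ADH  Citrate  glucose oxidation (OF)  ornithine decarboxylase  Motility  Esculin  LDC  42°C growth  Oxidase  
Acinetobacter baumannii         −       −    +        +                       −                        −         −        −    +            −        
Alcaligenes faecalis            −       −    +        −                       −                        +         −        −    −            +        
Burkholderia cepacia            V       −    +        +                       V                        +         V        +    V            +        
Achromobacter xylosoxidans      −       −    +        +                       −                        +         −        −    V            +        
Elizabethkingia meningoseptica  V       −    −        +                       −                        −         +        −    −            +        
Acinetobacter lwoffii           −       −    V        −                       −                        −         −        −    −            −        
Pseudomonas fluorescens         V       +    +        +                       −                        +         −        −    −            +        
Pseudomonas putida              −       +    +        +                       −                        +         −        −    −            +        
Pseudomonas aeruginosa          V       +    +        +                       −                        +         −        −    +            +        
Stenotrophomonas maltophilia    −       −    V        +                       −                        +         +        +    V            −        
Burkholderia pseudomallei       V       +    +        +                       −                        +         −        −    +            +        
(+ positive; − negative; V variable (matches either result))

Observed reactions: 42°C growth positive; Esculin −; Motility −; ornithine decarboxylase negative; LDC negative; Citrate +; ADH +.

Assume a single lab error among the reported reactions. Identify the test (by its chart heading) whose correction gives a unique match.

ADH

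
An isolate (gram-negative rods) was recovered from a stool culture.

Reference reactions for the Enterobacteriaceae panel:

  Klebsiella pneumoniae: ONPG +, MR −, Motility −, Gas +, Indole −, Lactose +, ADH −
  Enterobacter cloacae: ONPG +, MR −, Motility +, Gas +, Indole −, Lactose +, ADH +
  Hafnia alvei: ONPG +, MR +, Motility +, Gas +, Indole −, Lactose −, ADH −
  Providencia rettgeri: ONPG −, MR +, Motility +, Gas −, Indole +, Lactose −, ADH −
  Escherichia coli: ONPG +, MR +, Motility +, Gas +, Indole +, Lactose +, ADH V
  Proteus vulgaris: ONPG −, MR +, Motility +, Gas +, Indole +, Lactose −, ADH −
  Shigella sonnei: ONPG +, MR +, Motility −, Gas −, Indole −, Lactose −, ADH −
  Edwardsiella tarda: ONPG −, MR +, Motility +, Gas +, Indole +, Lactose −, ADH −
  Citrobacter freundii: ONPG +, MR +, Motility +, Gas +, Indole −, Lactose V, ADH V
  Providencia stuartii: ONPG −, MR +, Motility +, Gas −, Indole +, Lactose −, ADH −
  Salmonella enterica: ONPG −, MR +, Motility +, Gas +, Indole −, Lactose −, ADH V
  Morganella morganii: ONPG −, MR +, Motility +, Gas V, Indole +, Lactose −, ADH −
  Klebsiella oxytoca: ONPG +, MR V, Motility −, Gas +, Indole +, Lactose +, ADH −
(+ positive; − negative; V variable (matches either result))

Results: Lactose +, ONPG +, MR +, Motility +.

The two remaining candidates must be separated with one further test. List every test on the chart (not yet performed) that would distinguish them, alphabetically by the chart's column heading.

Indole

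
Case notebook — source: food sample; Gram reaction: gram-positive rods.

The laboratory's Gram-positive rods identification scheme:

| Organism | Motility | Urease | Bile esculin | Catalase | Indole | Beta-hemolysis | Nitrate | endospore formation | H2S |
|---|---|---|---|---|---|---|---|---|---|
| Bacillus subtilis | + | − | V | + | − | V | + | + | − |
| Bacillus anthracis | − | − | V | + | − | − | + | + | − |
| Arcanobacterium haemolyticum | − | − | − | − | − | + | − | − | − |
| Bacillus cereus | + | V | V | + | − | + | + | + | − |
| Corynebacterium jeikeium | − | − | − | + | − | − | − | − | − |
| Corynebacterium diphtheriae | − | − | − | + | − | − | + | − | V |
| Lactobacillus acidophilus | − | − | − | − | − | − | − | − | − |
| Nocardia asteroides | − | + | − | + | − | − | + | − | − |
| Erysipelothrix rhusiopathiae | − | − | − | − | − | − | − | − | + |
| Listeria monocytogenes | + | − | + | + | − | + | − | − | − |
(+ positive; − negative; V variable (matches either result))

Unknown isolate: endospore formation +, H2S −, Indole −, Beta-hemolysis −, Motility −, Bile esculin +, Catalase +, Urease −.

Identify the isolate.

H2S −: excludes Erysipelothrix rhusiopathiae — 9 left.
Catalase +: excludes Arcanobacterium haemolyticum, Lactobacillus acidophilus — 7 left.
endospore formation +: excludes Corynebacterium jeikeium, Corynebacterium diphtheriae, Nocardia asteroides, Listeria monocytogenes — 3 left.
Bile esculin +: all 3 remaining candidates are consistent.
Beta-hemolysis −: excludes Bacillus cereus — 2 left.
Motility −: excludes Bacillus subtilis — 1 left.
Urease −: the one remaining candidate is consistent.
Indole −: the one remaining candidate is consistent.

Bacillus anthracis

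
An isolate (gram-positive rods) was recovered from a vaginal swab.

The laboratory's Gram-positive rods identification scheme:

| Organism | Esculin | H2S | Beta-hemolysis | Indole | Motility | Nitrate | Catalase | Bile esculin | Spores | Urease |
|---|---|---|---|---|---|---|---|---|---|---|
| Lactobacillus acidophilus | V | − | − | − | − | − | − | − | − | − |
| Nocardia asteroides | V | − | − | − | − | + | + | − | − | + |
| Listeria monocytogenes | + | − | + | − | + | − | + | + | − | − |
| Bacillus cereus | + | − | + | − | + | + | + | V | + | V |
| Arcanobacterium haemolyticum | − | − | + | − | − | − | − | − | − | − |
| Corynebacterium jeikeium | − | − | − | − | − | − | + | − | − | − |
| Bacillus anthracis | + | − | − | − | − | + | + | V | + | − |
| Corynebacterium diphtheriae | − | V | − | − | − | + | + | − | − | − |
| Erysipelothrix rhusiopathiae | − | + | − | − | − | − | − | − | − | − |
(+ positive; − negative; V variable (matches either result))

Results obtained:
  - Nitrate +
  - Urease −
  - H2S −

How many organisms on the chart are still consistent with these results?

Urease −: excludes Nocardia asteroides — 8 left.
H2S −: excludes Erysipelothrix rhusiopathiae — 7 left.
Nitrate +: excludes Lactobacillus acidophilus, Listeria monocytogenes, Arcanobacterium haemolyticum, Corynebacterium jeikeium — 3 left.
Still consistent: Bacillus anthracis, Bacillus cereus, Corynebacterium diphtheriae.

3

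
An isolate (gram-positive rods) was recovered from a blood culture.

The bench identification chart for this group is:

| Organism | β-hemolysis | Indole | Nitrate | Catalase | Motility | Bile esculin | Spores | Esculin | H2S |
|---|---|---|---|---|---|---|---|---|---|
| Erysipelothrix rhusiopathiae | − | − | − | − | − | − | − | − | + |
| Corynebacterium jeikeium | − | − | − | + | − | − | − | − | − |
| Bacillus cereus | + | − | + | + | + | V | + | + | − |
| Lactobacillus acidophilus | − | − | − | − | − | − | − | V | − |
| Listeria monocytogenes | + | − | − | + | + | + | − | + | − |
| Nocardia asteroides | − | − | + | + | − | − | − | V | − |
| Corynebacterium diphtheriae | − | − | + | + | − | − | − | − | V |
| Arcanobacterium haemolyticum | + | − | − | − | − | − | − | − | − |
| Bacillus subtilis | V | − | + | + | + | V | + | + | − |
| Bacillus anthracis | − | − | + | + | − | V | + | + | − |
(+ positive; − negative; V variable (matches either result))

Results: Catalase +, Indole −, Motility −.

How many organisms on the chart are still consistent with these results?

4

Indole −: all 10 remaining candidates are consistent.
Motility −: excludes Bacillus cereus, Listeria monocytogenes, Bacillus subtilis — 7 left.
Catalase +: excludes Erysipelothrix rhusiopathiae, Lactobacillus acidophilus, Arcanobacterium haemolyticum — 4 left.
Still consistent: Bacillus anthracis, Corynebacterium diphtheriae, Corynebacterium jeikeium, Nocardia asteroides.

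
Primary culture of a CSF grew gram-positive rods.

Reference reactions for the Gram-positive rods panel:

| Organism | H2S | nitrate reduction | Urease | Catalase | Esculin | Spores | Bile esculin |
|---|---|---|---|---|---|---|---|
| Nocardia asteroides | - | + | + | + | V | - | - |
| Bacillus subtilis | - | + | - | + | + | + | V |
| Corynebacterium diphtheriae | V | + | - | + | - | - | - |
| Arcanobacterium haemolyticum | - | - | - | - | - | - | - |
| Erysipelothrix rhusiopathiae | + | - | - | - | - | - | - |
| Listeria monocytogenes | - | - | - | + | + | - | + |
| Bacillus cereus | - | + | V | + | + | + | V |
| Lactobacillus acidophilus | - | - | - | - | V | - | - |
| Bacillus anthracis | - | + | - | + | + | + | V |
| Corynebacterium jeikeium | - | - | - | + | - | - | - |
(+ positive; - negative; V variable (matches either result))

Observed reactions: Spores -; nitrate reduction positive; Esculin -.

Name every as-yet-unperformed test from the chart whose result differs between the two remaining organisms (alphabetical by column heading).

Urease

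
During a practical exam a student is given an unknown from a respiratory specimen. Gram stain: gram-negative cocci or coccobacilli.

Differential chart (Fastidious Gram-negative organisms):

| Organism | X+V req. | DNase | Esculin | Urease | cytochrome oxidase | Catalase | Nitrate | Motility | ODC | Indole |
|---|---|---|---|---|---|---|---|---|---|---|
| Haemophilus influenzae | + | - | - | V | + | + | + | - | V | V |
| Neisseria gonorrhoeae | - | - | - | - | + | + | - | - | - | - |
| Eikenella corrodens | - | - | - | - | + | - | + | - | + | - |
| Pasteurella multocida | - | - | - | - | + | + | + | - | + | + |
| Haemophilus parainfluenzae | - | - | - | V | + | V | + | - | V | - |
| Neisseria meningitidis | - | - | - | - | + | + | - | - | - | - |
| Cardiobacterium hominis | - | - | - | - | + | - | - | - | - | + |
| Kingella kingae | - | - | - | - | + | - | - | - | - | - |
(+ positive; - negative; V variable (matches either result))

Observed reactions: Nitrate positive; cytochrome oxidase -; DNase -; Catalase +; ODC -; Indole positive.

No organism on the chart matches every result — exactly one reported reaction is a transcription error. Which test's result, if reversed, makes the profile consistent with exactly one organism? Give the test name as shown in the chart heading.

As reported, no row in the chart matches all 6 reactions.
Reversing Nitrate → still no organism matches.
Reversing DNase → still no organism matches.
Reversing Indole → still no organism matches.
Reversing cytochrome oxidase (to +) → unique match: Haemophilus influenzae.
Reversing Catalase → still no organism matches.
Reversing ODC → still no organism matches.

cytochrome oxidase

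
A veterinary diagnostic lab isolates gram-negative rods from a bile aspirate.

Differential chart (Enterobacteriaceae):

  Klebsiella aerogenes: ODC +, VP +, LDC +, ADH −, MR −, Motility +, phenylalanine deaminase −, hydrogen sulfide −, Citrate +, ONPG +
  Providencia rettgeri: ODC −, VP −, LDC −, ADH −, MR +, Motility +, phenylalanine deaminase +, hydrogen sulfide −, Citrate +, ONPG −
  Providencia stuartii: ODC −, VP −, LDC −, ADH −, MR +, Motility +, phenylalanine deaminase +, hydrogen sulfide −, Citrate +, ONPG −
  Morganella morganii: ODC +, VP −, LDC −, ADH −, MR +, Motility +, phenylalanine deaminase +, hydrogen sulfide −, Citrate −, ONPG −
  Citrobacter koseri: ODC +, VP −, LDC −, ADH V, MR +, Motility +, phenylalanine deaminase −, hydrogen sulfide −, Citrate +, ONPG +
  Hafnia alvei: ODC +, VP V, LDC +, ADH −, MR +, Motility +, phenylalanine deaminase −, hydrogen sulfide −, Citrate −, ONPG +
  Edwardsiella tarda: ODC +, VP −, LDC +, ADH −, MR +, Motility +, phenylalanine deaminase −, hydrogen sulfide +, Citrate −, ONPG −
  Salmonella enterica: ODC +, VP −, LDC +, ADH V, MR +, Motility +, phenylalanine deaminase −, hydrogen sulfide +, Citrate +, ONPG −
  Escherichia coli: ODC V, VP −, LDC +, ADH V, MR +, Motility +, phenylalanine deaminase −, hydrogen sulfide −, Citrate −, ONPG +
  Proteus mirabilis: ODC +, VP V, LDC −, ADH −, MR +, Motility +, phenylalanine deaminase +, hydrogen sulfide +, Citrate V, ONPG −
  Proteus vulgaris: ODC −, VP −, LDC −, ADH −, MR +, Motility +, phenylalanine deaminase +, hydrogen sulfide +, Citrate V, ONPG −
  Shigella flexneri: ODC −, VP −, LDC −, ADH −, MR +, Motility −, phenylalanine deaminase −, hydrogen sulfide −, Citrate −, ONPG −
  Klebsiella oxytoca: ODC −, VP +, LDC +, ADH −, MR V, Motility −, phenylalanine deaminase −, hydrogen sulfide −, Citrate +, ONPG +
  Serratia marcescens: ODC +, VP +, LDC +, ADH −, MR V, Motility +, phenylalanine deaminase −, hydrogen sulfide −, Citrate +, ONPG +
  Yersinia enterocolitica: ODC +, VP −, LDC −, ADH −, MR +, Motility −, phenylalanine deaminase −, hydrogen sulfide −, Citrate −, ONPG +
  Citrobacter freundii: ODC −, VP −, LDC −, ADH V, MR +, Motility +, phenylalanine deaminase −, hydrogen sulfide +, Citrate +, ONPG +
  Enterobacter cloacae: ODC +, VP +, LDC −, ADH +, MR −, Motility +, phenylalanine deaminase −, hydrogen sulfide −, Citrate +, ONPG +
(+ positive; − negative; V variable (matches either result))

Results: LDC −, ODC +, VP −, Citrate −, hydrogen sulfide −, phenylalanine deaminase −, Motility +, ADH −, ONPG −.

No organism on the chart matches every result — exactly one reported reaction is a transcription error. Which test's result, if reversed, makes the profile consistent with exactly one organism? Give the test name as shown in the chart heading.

phenylalanine deaminase

As reported, no row in the chart matches all 9 reactions.
Reversing LDC → still no organism matches.
Reversing ONPG → still no organism matches.
Reversing Citrate → still no organism matches.
Reversing Motility → still no organism matches.
Reversing hydrogen sulfide → still no organism matches.
Reversing ADH → still no organism matches.
Reversing ODC → still no organism matches.
Reversing phenylalanine deaminase (to +) → unique match: Morganella morganii.
Reversing VP → still no organism matches.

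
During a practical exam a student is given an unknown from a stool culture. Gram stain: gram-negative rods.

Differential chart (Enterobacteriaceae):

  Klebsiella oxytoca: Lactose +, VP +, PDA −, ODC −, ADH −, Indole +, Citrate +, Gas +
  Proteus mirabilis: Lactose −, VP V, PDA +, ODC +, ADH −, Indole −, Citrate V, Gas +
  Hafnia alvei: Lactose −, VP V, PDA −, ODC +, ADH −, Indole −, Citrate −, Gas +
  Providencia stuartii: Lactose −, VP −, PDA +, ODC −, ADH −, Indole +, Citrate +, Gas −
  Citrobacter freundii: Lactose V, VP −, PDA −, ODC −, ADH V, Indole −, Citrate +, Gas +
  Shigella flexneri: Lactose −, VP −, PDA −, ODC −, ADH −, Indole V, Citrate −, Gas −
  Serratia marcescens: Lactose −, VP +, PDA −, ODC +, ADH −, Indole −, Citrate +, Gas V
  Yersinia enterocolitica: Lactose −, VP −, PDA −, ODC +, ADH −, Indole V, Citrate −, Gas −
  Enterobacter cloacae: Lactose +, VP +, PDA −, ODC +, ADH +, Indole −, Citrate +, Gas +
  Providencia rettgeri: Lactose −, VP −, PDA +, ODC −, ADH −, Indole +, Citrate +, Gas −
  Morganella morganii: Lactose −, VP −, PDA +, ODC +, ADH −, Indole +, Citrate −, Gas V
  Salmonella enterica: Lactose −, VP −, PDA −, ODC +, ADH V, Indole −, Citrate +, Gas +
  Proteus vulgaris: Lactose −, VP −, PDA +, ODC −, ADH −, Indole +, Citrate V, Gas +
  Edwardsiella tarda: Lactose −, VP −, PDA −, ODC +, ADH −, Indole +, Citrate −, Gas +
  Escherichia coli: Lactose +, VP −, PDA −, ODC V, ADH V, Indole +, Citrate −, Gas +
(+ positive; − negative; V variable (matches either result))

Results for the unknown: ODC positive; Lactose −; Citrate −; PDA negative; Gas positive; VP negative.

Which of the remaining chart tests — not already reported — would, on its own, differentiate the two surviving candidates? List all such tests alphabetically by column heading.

Indole

Citrate −: excludes 7 organisms — 8 left.
VP −: all 8 remaining candidates are consistent.
ODC +: excludes Shigella flexneri, Proteus vulgaris — 6 left.
Gas +: excludes Yersinia enterocolitica — 5 left.
PDA −: excludes Proteus mirabilis, Morganella morganii — 3 left.
Lactose −: excludes Escherichia coli — 2 left.
Two candidates remain: Edwardsiella tarda and Hafnia alvei.
  ADH: − vs − — same for both, does not separate.
  Indole: Edwardsiella tarda +, Hafnia alvei − — discriminates.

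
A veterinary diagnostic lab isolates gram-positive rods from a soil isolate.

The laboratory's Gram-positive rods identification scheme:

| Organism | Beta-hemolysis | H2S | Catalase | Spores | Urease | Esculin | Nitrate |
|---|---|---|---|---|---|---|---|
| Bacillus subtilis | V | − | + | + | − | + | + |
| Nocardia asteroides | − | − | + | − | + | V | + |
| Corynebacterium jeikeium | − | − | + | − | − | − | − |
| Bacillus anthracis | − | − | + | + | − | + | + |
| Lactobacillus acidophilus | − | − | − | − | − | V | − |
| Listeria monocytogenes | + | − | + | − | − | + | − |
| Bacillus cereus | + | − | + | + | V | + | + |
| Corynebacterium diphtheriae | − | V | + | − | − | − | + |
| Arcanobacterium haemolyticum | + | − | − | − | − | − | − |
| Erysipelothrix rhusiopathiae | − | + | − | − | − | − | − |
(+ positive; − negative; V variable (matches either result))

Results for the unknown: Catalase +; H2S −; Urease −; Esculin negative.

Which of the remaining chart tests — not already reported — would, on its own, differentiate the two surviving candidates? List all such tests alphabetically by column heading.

H2S −: excludes Erysipelothrix rhusiopathiae — 9 left.
Urease −: excludes Nocardia asteroides — 8 left.
Catalase +: excludes Lactobacillus acidophilus, Arcanobacterium haemolyticum — 6 left.
Esculin −: excludes Bacillus subtilis, Bacillus anthracis, Listeria monocytogenes, Bacillus cereus — 2 left.
Two candidates remain: Corynebacterium diphtheriae and Corynebacterium jeikeium.
  Beta-hemolysis: − vs − — same for both, does not separate.
  Spores: − vs − — same for both, does not separate.
  Nitrate: Corynebacterium diphtheriae +, Corynebacterium jeikeium − — discriminates.

Nitrate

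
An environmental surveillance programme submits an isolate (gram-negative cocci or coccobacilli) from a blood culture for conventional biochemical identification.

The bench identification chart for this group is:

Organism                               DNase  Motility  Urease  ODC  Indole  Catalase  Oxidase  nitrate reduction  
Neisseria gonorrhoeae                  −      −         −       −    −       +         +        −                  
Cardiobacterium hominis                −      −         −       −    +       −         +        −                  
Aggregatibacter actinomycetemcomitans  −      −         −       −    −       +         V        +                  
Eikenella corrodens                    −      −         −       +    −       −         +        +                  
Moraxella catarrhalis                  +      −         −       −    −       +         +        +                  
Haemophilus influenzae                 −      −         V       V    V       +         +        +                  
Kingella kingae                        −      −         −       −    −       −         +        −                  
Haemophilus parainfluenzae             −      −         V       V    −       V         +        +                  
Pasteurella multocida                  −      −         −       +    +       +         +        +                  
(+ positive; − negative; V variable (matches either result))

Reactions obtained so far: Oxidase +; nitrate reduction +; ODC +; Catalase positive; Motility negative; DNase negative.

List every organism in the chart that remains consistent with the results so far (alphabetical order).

Haemophilus influenzae, Haemophilus parainfluenzae, Pasteurella multocida

Oxidase +: all 9 remaining candidates are consistent.
nitrate reduction +: excludes Neisseria gonorrhoeae, Cardiobacterium hominis, Kingella kingae — 6 left.
DNase −: excludes Moraxella catarrhalis — 5 left.
Catalase +: excludes Eikenella corrodens — 4 left.
Motility −: all 4 remaining candidates are consistent.
ODC +: excludes Aggregatibacter actinomycetemcomitans — 3 left.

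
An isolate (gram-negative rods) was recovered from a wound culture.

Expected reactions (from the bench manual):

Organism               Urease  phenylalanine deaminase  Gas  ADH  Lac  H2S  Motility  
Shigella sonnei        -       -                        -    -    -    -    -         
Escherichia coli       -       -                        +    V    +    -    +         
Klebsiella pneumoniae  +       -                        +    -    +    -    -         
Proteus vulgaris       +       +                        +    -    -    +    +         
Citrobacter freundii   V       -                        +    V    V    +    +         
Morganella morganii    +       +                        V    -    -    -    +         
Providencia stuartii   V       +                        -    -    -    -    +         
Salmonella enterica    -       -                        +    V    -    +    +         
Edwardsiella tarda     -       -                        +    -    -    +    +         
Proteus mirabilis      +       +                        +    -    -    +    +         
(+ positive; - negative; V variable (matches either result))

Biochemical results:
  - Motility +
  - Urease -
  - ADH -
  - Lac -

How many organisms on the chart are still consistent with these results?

Urease -: excludes Klebsiella pneumoniae, Proteus vulgaris, Morganella morganii, Proteus mirabilis — 6 left.
Motility +: excludes Shigella sonnei — 5 left.
ADH -: all 5 remaining candidates are consistent.
Lac -: excludes Escherichia coli — 4 left.
Still consistent: Citrobacter freundii, Edwardsiella tarda, Providencia stuartii, Salmonella enterica.

4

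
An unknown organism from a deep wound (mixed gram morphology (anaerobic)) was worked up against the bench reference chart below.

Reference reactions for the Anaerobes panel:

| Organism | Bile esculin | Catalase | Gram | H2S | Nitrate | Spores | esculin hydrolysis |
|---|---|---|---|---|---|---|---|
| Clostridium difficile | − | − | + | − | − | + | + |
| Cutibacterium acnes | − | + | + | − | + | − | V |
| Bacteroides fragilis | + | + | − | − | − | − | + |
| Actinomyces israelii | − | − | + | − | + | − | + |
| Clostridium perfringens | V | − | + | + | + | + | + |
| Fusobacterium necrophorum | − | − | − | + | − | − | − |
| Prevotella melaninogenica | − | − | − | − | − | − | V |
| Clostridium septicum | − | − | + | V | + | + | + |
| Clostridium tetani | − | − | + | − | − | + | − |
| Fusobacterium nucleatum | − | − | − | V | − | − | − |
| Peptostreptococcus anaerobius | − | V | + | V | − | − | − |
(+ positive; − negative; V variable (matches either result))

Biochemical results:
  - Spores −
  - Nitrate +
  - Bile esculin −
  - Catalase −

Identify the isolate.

Actinomyces israelii

Nitrate +: excludes 7 organisms — 4 left.
Catalase −: excludes Cutibacterium acnes — 3 left.
Bile esculin −: all 3 remaining candidates are consistent.
Spores −: excludes Clostridium perfringens, Clostridium septicum — 1 left.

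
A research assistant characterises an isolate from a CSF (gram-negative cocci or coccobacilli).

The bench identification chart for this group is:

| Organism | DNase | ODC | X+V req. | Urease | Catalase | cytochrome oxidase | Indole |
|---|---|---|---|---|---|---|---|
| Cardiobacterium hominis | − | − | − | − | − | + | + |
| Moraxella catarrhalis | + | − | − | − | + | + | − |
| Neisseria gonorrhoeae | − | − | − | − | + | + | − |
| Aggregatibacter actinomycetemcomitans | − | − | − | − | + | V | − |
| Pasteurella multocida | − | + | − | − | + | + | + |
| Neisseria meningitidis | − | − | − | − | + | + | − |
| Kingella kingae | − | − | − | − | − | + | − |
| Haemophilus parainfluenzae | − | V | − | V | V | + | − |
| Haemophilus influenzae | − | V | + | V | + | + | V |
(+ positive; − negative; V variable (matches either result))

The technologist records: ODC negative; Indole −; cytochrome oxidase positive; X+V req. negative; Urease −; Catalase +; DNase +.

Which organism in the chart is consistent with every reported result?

Moraxella catarrhalis

X+V req. −: excludes Haemophilus influenzae — 8 left.
DNase +: excludes 7 organisms — 1 left.
cytochrome oxidase +: the one remaining candidate is consistent.
Catalase +: the one remaining candidate is consistent.
Indole −: the one remaining candidate is consistent.
Urease −: the one remaining candidate is consistent.
ODC −: the one remaining candidate is consistent.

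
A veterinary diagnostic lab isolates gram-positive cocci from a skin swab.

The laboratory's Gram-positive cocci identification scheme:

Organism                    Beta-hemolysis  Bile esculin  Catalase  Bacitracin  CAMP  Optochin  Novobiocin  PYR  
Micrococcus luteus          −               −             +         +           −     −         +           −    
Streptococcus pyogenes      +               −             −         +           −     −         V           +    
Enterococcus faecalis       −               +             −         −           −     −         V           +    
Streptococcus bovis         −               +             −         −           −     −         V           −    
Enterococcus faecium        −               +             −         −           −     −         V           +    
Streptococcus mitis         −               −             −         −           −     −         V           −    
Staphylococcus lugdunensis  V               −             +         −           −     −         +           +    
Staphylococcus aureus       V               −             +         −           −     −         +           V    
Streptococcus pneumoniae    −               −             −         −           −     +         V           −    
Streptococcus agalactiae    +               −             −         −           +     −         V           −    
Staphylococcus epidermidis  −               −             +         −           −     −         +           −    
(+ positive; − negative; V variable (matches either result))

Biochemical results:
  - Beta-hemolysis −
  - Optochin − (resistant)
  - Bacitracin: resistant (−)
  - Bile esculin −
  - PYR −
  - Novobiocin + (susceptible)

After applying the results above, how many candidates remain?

Novobiocin +: all 11 remaining candidates are consistent.
Bacitracin −: excludes Micrococcus luteus, Streptococcus pyogenes — 9 left.
Beta-hemolysis −: excludes Streptococcus agalactiae — 8 left.
PYR −: excludes Enterococcus faecalis, Enterococcus faecium, Staphylococcus lugdunensis — 5 left.
Bile esculin −: excludes Streptococcus bovis — 4 left.
Optochin −: excludes Streptococcus pneumoniae — 3 left.
Still consistent: Staphylococcus aureus, Staphylococcus epidermidis, Streptococcus mitis.

3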